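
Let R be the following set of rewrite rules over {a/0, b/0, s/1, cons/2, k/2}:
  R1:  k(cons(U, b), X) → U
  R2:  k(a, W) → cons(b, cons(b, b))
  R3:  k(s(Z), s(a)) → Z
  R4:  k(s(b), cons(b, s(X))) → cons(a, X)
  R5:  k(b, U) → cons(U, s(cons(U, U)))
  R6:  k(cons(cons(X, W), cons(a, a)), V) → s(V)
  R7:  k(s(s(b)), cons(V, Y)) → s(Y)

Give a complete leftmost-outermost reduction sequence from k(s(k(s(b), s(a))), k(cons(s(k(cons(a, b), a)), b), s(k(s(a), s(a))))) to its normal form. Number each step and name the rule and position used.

b

1. k(s(k(s(b), s(a))), k(cons(s(k(cons(a, b), a)), b), s(k(s(a), s(a)))))  →  k(s(b), k(cons(s(k(cons(a, b), a)), b), s(k(s(a), s(a)))))   [R3 at 1.1]
2. k(s(b), k(cons(s(k(cons(a, b), a)), b), s(k(s(a), s(a)))))  →  k(s(b), s(k(cons(a, b), a)))   [R1 at 2]
3. k(s(b), s(k(cons(a, b), a)))  →  k(s(b), s(a))   [R1 at 2.1]
4. k(s(b), s(a))  →  b   [R3 at ε]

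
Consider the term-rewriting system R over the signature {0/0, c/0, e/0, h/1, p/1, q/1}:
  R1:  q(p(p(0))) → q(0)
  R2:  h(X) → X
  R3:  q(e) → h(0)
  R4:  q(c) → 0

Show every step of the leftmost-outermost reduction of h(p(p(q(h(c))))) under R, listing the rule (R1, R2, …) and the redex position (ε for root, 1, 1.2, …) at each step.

p(p(0))

1. h(p(p(q(h(c)))))  →  p(p(q(h(c))))   [R2 at ε]
2. p(p(q(h(c))))  →  p(p(q(c)))   [R2 at 1.1.1]
3. p(p(q(c)))  →  p(p(0))   [R4 at 1.1]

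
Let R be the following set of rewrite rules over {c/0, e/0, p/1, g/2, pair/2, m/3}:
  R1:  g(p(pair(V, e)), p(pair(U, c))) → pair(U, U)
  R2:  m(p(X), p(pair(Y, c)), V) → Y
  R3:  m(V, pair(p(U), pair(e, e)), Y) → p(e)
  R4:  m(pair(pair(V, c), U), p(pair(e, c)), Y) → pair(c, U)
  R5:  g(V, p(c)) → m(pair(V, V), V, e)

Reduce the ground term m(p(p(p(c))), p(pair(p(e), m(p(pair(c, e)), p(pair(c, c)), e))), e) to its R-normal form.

1. m(p(p(p(c))), p(pair(p(e), m(p(pair(c, e)), p(pair(c, c)), e))), e)  →  m(p(p(p(c))), p(pair(p(e), c)), e)   [R2 at 2.1.2]
2. m(p(p(p(c))), p(pair(p(e), c)), e)  →  p(e)   [R2 at ε]

p(e)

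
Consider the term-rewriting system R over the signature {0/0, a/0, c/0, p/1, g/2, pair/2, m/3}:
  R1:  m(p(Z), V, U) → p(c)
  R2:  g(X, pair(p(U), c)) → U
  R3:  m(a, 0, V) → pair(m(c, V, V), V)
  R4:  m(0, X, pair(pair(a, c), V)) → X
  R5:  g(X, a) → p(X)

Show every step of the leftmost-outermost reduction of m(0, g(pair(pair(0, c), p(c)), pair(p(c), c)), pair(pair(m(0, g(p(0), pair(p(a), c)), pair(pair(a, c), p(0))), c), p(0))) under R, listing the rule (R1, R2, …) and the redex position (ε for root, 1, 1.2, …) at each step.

c

1. m(0, g(pair(pair(0, c), p(c)), pair(p(c), c)), pair(pair(m(0, g(p(0), pair(p(a), c)), pair(pair(a, c), p(0))), c), p(0)))  →  m(0, c, pair(pair(m(0, g(p(0), pair(p(a), c)), pair(pair(a, c), p(0))), c), p(0)))   [R2 at 2]
2. m(0, c, pair(pair(m(0, g(p(0), pair(p(a), c)), pair(pair(a, c), p(0))), c), p(0)))  →  m(0, c, pair(pair(g(p(0), pair(p(a), c)), c), p(0)))   [R4 at 3.1.1]
3. m(0, c, pair(pair(g(p(0), pair(p(a), c)), c), p(0)))  →  m(0, c, pair(pair(a, c), p(0)))   [R2 at 3.1.1]
4. m(0, c, pair(pair(a, c), p(0)))  →  c   [R4 at ε]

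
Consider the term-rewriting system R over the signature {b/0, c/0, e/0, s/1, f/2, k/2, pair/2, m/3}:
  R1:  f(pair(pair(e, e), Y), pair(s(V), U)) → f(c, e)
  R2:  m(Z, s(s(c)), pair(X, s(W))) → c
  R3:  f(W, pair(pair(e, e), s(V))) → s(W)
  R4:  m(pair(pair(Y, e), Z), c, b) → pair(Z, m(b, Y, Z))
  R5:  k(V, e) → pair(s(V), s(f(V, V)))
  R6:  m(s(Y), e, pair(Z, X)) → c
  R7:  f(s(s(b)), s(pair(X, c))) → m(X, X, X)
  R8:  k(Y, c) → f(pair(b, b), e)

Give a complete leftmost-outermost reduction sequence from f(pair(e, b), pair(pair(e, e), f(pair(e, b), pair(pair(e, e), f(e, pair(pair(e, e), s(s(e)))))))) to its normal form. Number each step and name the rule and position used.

s(pair(e, b))

1. f(pair(e, b), pair(pair(e, e), f(pair(e, b), pair(pair(e, e), f(e, pair(pair(e, e), s(s(e))))))))  →  f(pair(e, b), pair(pair(e, e), f(pair(e, b), pair(pair(e, e), s(e)))))   [R3 at 2.2.2.2]
2. f(pair(e, b), pair(pair(e, e), f(pair(e, b), pair(pair(e, e), s(e)))))  →  f(pair(e, b), pair(pair(e, e), s(pair(e, b))))   [R3 at 2.2]
3. f(pair(e, b), pair(pair(e, e), s(pair(e, b))))  →  s(pair(e, b))   [R3 at ε]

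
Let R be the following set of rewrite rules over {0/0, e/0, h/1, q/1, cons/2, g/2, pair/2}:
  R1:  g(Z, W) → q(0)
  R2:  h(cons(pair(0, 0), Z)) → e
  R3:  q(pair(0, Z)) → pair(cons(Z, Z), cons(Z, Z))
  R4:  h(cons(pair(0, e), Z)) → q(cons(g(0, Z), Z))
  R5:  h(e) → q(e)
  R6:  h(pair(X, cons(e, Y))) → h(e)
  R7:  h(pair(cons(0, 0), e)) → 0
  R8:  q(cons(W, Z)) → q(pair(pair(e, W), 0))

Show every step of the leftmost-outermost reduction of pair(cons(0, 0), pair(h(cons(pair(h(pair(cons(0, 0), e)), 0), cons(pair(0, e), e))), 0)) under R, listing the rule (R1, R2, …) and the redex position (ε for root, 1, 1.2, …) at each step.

pair(cons(0, 0), pair(e, 0))

1. pair(cons(0, 0), pair(h(cons(pair(h(pair(cons(0, 0), e)), 0), cons(pair(0, e), e))), 0))  →  pair(cons(0, 0), pair(h(cons(pair(0, 0), cons(pair(0, e), e))), 0))   [R7 at 2.1.1.1.1]
2. pair(cons(0, 0), pair(h(cons(pair(0, 0), cons(pair(0, e), e))), 0))  →  pair(cons(0, 0), pair(e, 0))   [R2 at 2.1]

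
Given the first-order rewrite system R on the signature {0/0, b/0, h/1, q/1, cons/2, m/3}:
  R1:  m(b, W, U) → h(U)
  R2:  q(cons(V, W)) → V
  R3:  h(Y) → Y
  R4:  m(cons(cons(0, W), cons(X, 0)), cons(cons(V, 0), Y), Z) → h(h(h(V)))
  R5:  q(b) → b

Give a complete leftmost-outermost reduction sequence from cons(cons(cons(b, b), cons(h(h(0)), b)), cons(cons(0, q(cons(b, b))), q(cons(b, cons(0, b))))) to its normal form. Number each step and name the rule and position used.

cons(cons(cons(b, b), cons(0, b)), cons(cons(0, b), b))

1. cons(cons(cons(b, b), cons(h(h(0)), b)), cons(cons(0, q(cons(b, b))), q(cons(b, cons(0, b)))))  →  cons(cons(cons(b, b), cons(h(0), b)), cons(cons(0, q(cons(b, b))), q(cons(b, cons(0, b)))))   [R3 at 1.2.1]
2. cons(cons(cons(b, b), cons(h(0), b)), cons(cons(0, q(cons(b, b))), q(cons(b, cons(0, b)))))  →  cons(cons(cons(b, b), cons(0, b)), cons(cons(0, q(cons(b, b))), q(cons(b, cons(0, b)))))   [R3 at 1.2.1]
3. cons(cons(cons(b, b), cons(0, b)), cons(cons(0, q(cons(b, b))), q(cons(b, cons(0, b)))))  →  cons(cons(cons(b, b), cons(0, b)), cons(cons(0, b), q(cons(b, cons(0, b)))))   [R2 at 2.1.2]
4. cons(cons(cons(b, b), cons(0, b)), cons(cons(0, b), q(cons(b, cons(0, b)))))  →  cons(cons(cons(b, b), cons(0, b)), cons(cons(0, b), b))   [R2 at 2.2]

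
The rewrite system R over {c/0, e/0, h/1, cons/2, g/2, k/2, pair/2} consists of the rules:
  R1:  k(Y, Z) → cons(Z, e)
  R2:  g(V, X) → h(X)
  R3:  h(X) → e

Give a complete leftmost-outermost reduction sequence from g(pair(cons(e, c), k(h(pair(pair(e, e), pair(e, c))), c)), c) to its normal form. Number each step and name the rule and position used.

e

1. g(pair(cons(e, c), k(h(pair(pair(e, e), pair(e, c))), c)), c)  →  h(c)   [R2 at ε]
2. h(c)  →  e   [R3 at ε]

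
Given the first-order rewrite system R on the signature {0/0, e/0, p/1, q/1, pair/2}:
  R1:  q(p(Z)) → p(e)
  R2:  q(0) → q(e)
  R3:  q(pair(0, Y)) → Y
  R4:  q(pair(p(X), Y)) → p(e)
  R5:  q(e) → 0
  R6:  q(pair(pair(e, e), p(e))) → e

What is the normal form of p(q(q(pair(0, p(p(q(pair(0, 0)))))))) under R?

1. p(q(q(pair(0, p(p(q(pair(0, 0))))))))  →  p(q(p(p(q(pair(0, 0))))))   [R3 at 1.1]
2. p(q(p(p(q(pair(0, 0))))))  →  p(p(e))   [R1 at 1]

p(p(e))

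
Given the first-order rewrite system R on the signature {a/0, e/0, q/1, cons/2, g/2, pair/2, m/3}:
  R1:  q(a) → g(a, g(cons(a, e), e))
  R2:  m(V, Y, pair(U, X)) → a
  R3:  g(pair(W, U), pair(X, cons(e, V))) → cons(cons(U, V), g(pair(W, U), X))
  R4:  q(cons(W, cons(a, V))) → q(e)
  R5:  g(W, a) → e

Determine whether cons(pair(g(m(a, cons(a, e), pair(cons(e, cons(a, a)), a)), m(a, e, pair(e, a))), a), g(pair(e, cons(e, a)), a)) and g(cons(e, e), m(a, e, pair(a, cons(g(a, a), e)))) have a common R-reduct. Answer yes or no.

Reduce t₁ = cons(pair(g(m(a, cons(a, e), pair(cons(e, cons(a, a)), a)), m(a, e, pair(e, a))), a), g(pair(e, cons(e, a)), a)):
1. cons(pair(g(m(a, cons(a, e), pair(cons(e, cons(a, a)), a)), m(a, e, pair(e, a))), a), g(pair(e, cons(e, a)), a))  →  cons(pair(g(a, m(a, e, pair(e, a))), a), g(pair(e, cons(e, a)), a))   [R2 at 1.1.1]
2. cons(pair(g(a, m(a, e, pair(e, a))), a), g(pair(e, cons(e, a)), a))  →  cons(pair(g(a, a), a), g(pair(e, cons(e, a)), a))   [R2 at 1.1.2]
3. cons(pair(g(a, a), a), g(pair(e, cons(e, a)), a))  →  cons(pair(e, a), g(pair(e, cons(e, a)), a))   [R5 at 1.1]
4. cons(pair(e, a), g(pair(e, cons(e, a)), a))  →  cons(pair(e, a), e)   [R5 at 2]

Reduce t₂ = g(cons(e, e), m(a, e, pair(a, cons(g(a, a), e)))):
1. g(cons(e, e), m(a, e, pair(a, cons(g(a, a), e))))  →  g(cons(e, e), a)   [R2 at 2]
2. g(cons(e, e), a)  →  e   [R5 at ε]

no — NF(t₁) = cons(pair(e, a), e), NF(t₂) = e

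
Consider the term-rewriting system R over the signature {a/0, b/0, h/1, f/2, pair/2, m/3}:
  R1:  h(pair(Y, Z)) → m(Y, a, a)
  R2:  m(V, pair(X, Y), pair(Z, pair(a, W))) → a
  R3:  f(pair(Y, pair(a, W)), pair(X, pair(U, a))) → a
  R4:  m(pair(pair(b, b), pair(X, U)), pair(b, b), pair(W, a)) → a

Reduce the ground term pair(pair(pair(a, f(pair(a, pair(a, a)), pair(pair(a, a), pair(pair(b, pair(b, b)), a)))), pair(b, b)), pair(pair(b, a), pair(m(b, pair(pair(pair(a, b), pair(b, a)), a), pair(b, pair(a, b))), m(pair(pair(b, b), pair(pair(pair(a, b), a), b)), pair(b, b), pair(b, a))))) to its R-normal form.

1. pair(pair(pair(a, f(pair(a, pair(a, a)), pair(pair(a, a), pair(pair(b, pair(b, b)), a)))), pair(b, b)), pair(pair(b, a), pair(m(b, pair(pair(pair(a, b), pair(b, a)), a), pair(b, pair(a, b))), m(pair(pair(b, b), pair(pair(pair(a, b), a), b)), pair(b, b), pair(b, a)))))  →  pair(pair(pair(a, a), pair(b, b)), pair(pair(b, a), pair(m(b, pair(pair(pair(a, b), pair(b, a)), a), pair(b, pair(a, b))), m(pair(pair(b, b), pair(pair(pair(a, b), a), b)), pair(b, b), pair(b, a)))))   [R3 at 1.1.2]
2. pair(pair(pair(a, a), pair(b, b)), pair(pair(b, a), pair(m(b, pair(pair(pair(a, b), pair(b, a)), a), pair(b, pair(a, b))), m(pair(pair(b, b), pair(pair(pair(a, b), a), b)), pair(b, b), pair(b, a)))))  →  pair(pair(pair(a, a), pair(b, b)), pair(pair(b, a), pair(a, m(pair(pair(b, b), pair(pair(pair(a, b), a), b)), pair(b, b), pair(b, a)))))   [R2 at 2.2.1]
3. pair(pair(pair(a, a), pair(b, b)), pair(pair(b, a), pair(a, m(pair(pair(b, b), pair(pair(pair(a, b), a), b)), pair(b, b), pair(b, a)))))  →  pair(pair(pair(a, a), pair(b, b)), pair(pair(b, a), pair(a, a)))   [R4 at 2.2.2]

pair(pair(pair(a, a), pair(b, b)), pair(pair(b, a), pair(a, a)))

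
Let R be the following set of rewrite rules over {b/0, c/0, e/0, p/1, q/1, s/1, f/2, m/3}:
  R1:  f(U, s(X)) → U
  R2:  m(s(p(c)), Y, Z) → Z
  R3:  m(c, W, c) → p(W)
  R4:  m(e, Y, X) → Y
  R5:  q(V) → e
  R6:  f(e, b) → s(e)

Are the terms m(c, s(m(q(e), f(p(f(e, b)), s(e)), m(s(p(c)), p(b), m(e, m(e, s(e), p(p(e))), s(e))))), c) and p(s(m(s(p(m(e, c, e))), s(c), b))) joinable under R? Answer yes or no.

no — NF(t₁) = p(s(p(s(e)))), NF(t₂) = p(s(b))

Reduce t₁ = m(c, s(m(q(e), f(p(f(e, b)), s(e)), m(s(p(c)), p(b), m(e, m(e, s(e), p(p(e))), s(e))))), c):
1. m(c, s(m(q(e), f(p(f(e, b)), s(e)), m(s(p(c)), p(b), m(e, m(e, s(e), p(p(e))), s(e))))), c)  →  p(s(m(q(e), f(p(f(e, b)), s(e)), m(s(p(c)), p(b), m(e, m(e, s(e), p(p(e))), s(e))))))   [R3 at ε]
2. p(s(m(q(e), f(p(f(e, b)), s(e)), m(s(p(c)), p(b), m(e, m(e, s(e), p(p(e))), s(e))))))  →  p(s(m(e, f(p(f(e, b)), s(e)), m(s(p(c)), p(b), m(e, m(e, s(e), p(p(e))), s(e))))))   [R5 at 1.1.1]
3. p(s(m(e, f(p(f(e, b)), s(e)), m(s(p(c)), p(b), m(e, m(e, s(e), p(p(e))), s(e))))))  →  p(s(f(p(f(e, b)), s(e))))   [R4 at 1.1]
4. p(s(f(p(f(e, b)), s(e))))  →  p(s(p(f(e, b))))   [R1 at 1.1]
5. p(s(p(f(e, b))))  →  p(s(p(s(e))))   [R6 at 1.1.1]

Reduce t₂ = p(s(m(s(p(m(e, c, e))), s(c), b))):
1. p(s(m(s(p(m(e, c, e))), s(c), b)))  →  p(s(m(s(p(c)), s(c), b)))   [R4 at 1.1.1.1.1]
2. p(s(m(s(p(c)), s(c), b)))  →  p(s(b))   [R2 at 1.1]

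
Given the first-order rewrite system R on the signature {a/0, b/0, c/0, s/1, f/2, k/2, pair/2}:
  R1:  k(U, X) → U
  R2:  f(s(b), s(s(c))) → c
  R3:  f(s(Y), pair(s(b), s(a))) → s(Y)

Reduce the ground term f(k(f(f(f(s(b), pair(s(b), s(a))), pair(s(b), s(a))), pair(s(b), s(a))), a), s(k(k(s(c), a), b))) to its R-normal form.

c

1. f(k(f(f(f(s(b), pair(s(b), s(a))), pair(s(b), s(a))), pair(s(b), s(a))), a), s(k(k(s(c), a), b)))  →  f(f(f(f(s(b), pair(s(b), s(a))), pair(s(b), s(a))), pair(s(b), s(a))), s(k(k(s(c), a), b)))   [R1 at 1]
2. f(f(f(f(s(b), pair(s(b), s(a))), pair(s(b), s(a))), pair(s(b), s(a))), s(k(k(s(c), a), b)))  →  f(f(f(s(b), pair(s(b), s(a))), pair(s(b), s(a))), s(k(k(s(c), a), b)))   [R3 at 1.1.1]
3. f(f(f(s(b), pair(s(b), s(a))), pair(s(b), s(a))), s(k(k(s(c), a), b)))  →  f(f(s(b), pair(s(b), s(a))), s(k(k(s(c), a), b)))   [R3 at 1.1]
4. f(f(s(b), pair(s(b), s(a))), s(k(k(s(c), a), b)))  →  f(s(b), s(k(k(s(c), a), b)))   [R3 at 1]
5. f(s(b), s(k(k(s(c), a), b)))  →  f(s(b), s(k(s(c), a)))   [R1 at 2.1]
6. f(s(b), s(k(s(c), a)))  →  f(s(b), s(s(c)))   [R1 at 2.1]
7. f(s(b), s(s(c)))  →  c   [R2 at ε]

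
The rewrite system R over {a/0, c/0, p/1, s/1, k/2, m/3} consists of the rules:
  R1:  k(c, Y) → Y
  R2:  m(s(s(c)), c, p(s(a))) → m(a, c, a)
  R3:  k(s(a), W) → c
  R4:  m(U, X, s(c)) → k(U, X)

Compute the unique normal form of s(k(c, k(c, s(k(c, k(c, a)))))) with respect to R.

1. s(k(c, k(c, s(k(c, k(c, a))))))  →  s(k(c, s(k(c, k(c, a)))))   [R1 at 1]
2. s(k(c, s(k(c, k(c, a)))))  →  s(s(k(c, k(c, a))))   [R1 at 1]
3. s(s(k(c, k(c, a))))  →  s(s(k(c, a)))   [R1 at 1.1]
4. s(s(k(c, a)))  →  s(s(a))   [R1 at 1.1]

s(s(a))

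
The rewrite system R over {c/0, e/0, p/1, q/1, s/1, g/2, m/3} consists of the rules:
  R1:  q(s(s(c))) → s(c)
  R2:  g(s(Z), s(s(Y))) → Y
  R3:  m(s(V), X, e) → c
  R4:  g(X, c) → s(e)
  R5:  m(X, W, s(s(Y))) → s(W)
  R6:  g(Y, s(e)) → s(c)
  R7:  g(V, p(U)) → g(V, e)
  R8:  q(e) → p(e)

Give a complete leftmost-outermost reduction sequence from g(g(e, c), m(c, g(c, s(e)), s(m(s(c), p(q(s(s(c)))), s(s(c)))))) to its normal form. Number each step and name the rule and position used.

1. g(g(e, c), m(c, g(c, s(e)), s(m(s(c), p(q(s(s(c)))), s(s(c))))))  →  g(s(e), m(c, g(c, s(e)), s(m(s(c), p(q(s(s(c)))), s(s(c))))))   [R4 at 1]
2. g(s(e), m(c, g(c, s(e)), s(m(s(c), p(q(s(s(c)))), s(s(c))))))  →  g(s(e), m(c, s(c), s(m(s(c), p(q(s(s(c)))), s(s(c))))))   [R6 at 2.2]
3. g(s(e), m(c, s(c), s(m(s(c), p(q(s(s(c)))), s(s(c))))))  →  g(s(e), m(c, s(c), s(s(p(q(s(s(c))))))))   [R5 at 2.3.1]
4. g(s(e), m(c, s(c), s(s(p(q(s(s(c))))))))  →  g(s(e), s(s(c)))   [R5 at 2]
5. g(s(e), s(s(c)))  →  c   [R2 at ε]

c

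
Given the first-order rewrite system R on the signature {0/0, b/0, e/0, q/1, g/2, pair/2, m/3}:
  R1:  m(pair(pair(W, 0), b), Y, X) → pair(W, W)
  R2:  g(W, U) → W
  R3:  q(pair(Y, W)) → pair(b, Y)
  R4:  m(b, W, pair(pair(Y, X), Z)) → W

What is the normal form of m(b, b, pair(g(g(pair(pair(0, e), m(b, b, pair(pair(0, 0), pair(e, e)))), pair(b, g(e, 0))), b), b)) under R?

1. m(b, b, pair(g(g(pair(pair(0, e), m(b, b, pair(pair(0, 0), pair(e, e)))), pair(b, g(e, 0))), b), b))  →  m(b, b, pair(g(pair(pair(0, e), m(b, b, pair(pair(0, 0), pair(e, e)))), pair(b, g(e, 0))), b))   [R2 at 3.1]
2. m(b, b, pair(g(pair(pair(0, e), m(b, b, pair(pair(0, 0), pair(e, e)))), pair(b, g(e, 0))), b))  →  m(b, b, pair(pair(pair(0, e), m(b, b, pair(pair(0, 0), pair(e, e)))), b))   [R2 at 3.1]
3. m(b, b, pair(pair(pair(0, e), m(b, b, pair(pair(0, 0), pair(e, e)))), b))  →  b   [R4 at ε]

b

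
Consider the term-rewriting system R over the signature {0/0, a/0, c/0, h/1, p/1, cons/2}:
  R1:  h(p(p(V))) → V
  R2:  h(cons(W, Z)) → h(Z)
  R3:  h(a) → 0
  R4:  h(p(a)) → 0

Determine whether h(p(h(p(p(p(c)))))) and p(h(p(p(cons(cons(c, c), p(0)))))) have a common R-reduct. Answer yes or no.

Reduce t₁ = h(p(h(p(p(p(c)))))):
1. h(p(h(p(p(p(c))))))  →  h(p(p(c)))   [R1 at 1.1]
2. h(p(p(c)))  →  c   [R1 at ε]

Reduce t₂ = p(h(p(p(cons(cons(c, c), p(0)))))):
1. p(h(p(p(cons(cons(c, c), p(0))))))  →  p(cons(cons(c, c), p(0)))   [R1 at 1]

no — NF(t₁) = c, NF(t₂) = p(cons(cons(c, c), p(0)))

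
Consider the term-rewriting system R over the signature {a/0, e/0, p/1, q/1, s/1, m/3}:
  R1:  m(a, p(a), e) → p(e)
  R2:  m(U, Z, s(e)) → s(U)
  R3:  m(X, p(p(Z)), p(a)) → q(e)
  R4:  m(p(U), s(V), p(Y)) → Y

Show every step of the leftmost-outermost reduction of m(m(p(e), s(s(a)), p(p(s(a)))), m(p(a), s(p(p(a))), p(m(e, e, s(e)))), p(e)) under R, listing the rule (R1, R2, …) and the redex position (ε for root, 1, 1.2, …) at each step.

1. m(m(p(e), s(s(a)), p(p(s(a)))), m(p(a), s(p(p(a))), p(m(e, e, s(e)))), p(e))  →  m(p(s(a)), m(p(a), s(p(p(a))), p(m(e, e, s(e)))), p(e))   [R4 at 1]
2. m(p(s(a)), m(p(a), s(p(p(a))), p(m(e, e, s(e)))), p(e))  →  m(p(s(a)), m(e, e, s(e)), p(e))   [R4 at 2]
3. m(p(s(a)), m(e, e, s(e)), p(e))  →  m(p(s(a)), s(e), p(e))   [R2 at 2]
4. m(p(s(a)), s(e), p(e))  →  e   [R4 at ε]

e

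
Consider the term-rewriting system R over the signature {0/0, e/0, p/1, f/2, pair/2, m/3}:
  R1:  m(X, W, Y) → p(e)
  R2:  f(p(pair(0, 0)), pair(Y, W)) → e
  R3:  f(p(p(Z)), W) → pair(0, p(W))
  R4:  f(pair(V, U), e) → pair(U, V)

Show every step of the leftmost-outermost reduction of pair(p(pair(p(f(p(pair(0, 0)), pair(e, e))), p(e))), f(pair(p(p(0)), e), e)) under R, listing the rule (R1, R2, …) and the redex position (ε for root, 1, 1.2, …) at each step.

1. pair(p(pair(p(f(p(pair(0, 0)), pair(e, e))), p(e))), f(pair(p(p(0)), e), e))  →  pair(p(pair(p(e), p(e))), f(pair(p(p(0)), e), e))   [R2 at 1.1.1.1]
2. pair(p(pair(p(e), p(e))), f(pair(p(p(0)), e), e))  →  pair(p(pair(p(e), p(e))), pair(e, p(p(0))))   [R4 at 2]

pair(p(pair(p(e), p(e))), pair(e, p(p(0))))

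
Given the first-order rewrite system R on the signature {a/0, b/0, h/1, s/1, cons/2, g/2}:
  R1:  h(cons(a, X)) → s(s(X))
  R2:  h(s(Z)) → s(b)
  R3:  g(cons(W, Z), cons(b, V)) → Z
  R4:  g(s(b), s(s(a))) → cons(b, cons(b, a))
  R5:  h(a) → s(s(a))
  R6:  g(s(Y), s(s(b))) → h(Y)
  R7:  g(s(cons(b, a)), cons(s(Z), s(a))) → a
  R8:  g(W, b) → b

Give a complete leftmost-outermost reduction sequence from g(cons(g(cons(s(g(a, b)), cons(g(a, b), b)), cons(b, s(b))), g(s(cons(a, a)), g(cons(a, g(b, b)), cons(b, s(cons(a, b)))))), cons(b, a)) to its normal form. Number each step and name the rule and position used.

b

1. g(cons(g(cons(s(g(a, b)), cons(g(a, b), b)), cons(b, s(b))), g(s(cons(a, a)), g(cons(a, g(b, b)), cons(b, s(cons(a, b)))))), cons(b, a))  →  g(s(cons(a, a)), g(cons(a, g(b, b)), cons(b, s(cons(a, b)))))   [R3 at ε]
2. g(s(cons(a, a)), g(cons(a, g(b, b)), cons(b, s(cons(a, b)))))  →  g(s(cons(a, a)), g(b, b))   [R3 at 2]
3. g(s(cons(a, a)), g(b, b))  →  g(s(cons(a, a)), b)   [R8 at 2]
4. g(s(cons(a, a)), b)  →  b   [R8 at ε]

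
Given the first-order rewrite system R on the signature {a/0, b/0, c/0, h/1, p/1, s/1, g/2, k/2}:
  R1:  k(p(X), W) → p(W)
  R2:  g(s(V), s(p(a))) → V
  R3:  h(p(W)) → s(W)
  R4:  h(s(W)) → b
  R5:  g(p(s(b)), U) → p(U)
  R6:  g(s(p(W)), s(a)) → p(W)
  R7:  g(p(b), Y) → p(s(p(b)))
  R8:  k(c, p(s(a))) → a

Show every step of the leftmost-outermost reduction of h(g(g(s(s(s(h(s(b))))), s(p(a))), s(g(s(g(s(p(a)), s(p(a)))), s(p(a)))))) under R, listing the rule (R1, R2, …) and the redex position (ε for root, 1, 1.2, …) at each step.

1. h(g(g(s(s(s(h(s(b))))), s(p(a))), s(g(s(g(s(p(a)), s(p(a)))), s(p(a))))))  →  h(g(s(s(h(s(b)))), s(g(s(g(s(p(a)), s(p(a)))), s(p(a))))))   [R2 at 1.1]
2. h(g(s(s(h(s(b)))), s(g(s(g(s(p(a)), s(p(a)))), s(p(a))))))  →  h(g(s(s(b)), s(g(s(g(s(p(a)), s(p(a)))), s(p(a))))))   [R4 at 1.1.1.1]
3. h(g(s(s(b)), s(g(s(g(s(p(a)), s(p(a)))), s(p(a))))))  →  h(g(s(s(b)), s(g(s(p(a)), s(p(a))))))   [R2 at 1.2.1]
4. h(g(s(s(b)), s(g(s(p(a)), s(p(a))))))  →  h(g(s(s(b)), s(p(a))))   [R2 at 1.2.1]
5. h(g(s(s(b)), s(p(a))))  →  h(s(b))   [R2 at 1]
6. h(s(b))  →  b   [R4 at ε]

b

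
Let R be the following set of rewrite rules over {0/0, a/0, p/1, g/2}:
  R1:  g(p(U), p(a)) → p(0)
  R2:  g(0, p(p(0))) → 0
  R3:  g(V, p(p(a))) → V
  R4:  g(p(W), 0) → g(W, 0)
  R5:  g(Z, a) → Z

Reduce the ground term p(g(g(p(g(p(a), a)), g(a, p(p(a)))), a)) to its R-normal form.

p(p(p(a)))

1. p(g(g(p(g(p(a), a)), g(a, p(p(a)))), a))  →  p(g(p(g(p(a), a)), g(a, p(p(a)))))   [R5 at 1]
2. p(g(p(g(p(a), a)), g(a, p(p(a)))))  →  p(g(p(p(a)), g(a, p(p(a)))))   [R5 at 1.1.1]
3. p(g(p(p(a)), g(a, p(p(a)))))  →  p(g(p(p(a)), a))   [R3 at 1.2]
4. p(g(p(p(a)), a))  →  p(p(p(a)))   [R5 at 1]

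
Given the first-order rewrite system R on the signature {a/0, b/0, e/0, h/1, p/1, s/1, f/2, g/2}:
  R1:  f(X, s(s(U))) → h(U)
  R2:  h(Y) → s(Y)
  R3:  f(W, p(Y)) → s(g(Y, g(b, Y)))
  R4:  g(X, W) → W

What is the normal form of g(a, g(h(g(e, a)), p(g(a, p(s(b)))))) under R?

1. g(a, g(h(g(e, a)), p(g(a, p(s(b))))))  →  g(h(g(e, a)), p(g(a, p(s(b)))))   [R4 at ε]
2. g(h(g(e, a)), p(g(a, p(s(b)))))  →  p(g(a, p(s(b))))   [R4 at ε]
3. p(g(a, p(s(b))))  →  p(p(s(b)))   [R4 at 1]

p(p(s(b)))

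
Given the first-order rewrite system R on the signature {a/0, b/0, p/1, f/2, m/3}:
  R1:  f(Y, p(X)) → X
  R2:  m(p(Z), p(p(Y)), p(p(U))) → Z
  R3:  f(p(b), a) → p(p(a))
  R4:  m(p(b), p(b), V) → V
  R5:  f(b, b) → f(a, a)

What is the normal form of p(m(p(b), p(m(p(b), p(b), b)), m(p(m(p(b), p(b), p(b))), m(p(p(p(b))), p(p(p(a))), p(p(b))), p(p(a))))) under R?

p(p(b))

1. p(m(p(b), p(m(p(b), p(b), b)), m(p(m(p(b), p(b), p(b))), m(p(p(p(b))), p(p(p(a))), p(p(b))), p(p(a)))))  →  p(m(p(b), p(b), m(p(m(p(b), p(b), p(b))), m(p(p(p(b))), p(p(p(a))), p(p(b))), p(p(a)))))   [R4 at 1.2.1]
2. p(m(p(b), p(b), m(p(m(p(b), p(b), p(b))), m(p(p(p(b))), p(p(p(a))), p(p(b))), p(p(a)))))  →  p(m(p(m(p(b), p(b), p(b))), m(p(p(p(b))), p(p(p(a))), p(p(b))), p(p(a))))   [R4 at 1]
3. p(m(p(m(p(b), p(b), p(b))), m(p(p(p(b))), p(p(p(a))), p(p(b))), p(p(a))))  →  p(m(p(p(b)), m(p(p(p(b))), p(p(p(a))), p(p(b))), p(p(a))))   [R4 at 1.1.1]
4. p(m(p(p(b)), m(p(p(p(b))), p(p(p(a))), p(p(b))), p(p(a))))  →  p(m(p(p(b)), p(p(b)), p(p(a))))   [R2 at 1.2]
5. p(m(p(p(b)), p(p(b)), p(p(a))))  →  p(p(b))   [R2 at 1]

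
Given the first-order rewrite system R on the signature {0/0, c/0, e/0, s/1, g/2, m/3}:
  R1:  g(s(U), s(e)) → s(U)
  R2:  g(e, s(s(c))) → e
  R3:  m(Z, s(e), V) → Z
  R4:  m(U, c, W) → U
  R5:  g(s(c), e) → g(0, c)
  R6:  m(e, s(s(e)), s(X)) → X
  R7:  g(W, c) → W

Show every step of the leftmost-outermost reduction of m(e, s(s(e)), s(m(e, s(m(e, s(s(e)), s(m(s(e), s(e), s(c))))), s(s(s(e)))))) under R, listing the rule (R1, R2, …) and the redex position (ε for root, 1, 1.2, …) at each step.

s(s(e))

1. m(e, s(s(e)), s(m(e, s(m(e, s(s(e)), s(m(s(e), s(e), s(c))))), s(s(s(e))))))  →  m(e, s(m(e, s(s(e)), s(m(s(e), s(e), s(c))))), s(s(s(e))))   [R6 at ε]
2. m(e, s(m(e, s(s(e)), s(m(s(e), s(e), s(c))))), s(s(s(e))))  →  m(e, s(m(s(e), s(e), s(c))), s(s(s(e))))   [R6 at 2.1]
3. m(e, s(m(s(e), s(e), s(c))), s(s(s(e))))  →  m(e, s(s(e)), s(s(s(e))))   [R3 at 2.1]
4. m(e, s(s(e)), s(s(s(e))))  →  s(s(e))   [R6 at ε]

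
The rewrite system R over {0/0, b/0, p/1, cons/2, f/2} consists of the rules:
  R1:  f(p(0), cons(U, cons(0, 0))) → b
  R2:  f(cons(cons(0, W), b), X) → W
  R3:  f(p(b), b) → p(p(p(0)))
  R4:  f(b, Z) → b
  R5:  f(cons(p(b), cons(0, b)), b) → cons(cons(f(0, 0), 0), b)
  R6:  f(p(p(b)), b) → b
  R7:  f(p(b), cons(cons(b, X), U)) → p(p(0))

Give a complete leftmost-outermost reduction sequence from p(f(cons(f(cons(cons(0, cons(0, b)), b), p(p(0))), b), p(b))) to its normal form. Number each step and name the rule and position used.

p(b)

1. p(f(cons(f(cons(cons(0, cons(0, b)), b), p(p(0))), b), p(b)))  →  p(f(cons(cons(0, b), b), p(b)))   [R2 at 1.1.1]
2. p(f(cons(cons(0, b), b), p(b)))  →  p(b)   [R2 at 1]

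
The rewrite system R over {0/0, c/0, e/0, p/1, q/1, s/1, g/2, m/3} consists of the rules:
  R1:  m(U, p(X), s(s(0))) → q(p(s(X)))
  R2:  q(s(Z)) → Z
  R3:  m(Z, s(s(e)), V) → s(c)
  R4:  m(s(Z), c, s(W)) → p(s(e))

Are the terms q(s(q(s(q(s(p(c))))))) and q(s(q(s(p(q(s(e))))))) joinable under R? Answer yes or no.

no — NF(t₁) = p(c), NF(t₂) = p(e)

Reduce t₁ = q(s(q(s(q(s(p(c))))))):
1. q(s(q(s(q(s(p(c)))))))  →  q(s(q(s(p(c)))))   [R2 at ε]
2. q(s(q(s(p(c)))))  →  q(s(p(c)))   [R2 at ε]
3. q(s(p(c)))  →  p(c)   [R2 at ε]

Reduce t₂ = q(s(q(s(p(q(s(e))))))):
1. q(s(q(s(p(q(s(e)))))))  →  q(s(p(q(s(e)))))   [R2 at ε]
2. q(s(p(q(s(e)))))  →  p(q(s(e)))   [R2 at ε]
3. p(q(s(e)))  →  p(e)   [R2 at 1]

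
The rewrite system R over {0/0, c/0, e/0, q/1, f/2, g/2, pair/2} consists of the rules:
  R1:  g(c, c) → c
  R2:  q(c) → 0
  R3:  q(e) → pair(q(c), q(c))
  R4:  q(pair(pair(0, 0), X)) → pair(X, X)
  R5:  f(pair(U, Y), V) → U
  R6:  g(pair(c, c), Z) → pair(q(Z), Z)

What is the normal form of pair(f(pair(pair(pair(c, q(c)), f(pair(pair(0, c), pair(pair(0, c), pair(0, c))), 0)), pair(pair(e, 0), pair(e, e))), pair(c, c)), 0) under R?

1. pair(f(pair(pair(pair(c, q(c)), f(pair(pair(0, c), pair(pair(0, c), pair(0, c))), 0)), pair(pair(e, 0), pair(e, e))), pair(c, c)), 0)  →  pair(pair(pair(c, q(c)), f(pair(pair(0, c), pair(pair(0, c), pair(0, c))), 0)), 0)   [R5 at 1]
2. pair(pair(pair(c, q(c)), f(pair(pair(0, c), pair(pair(0, c), pair(0, c))), 0)), 0)  →  pair(pair(pair(c, 0), f(pair(pair(0, c), pair(pair(0, c), pair(0, c))), 0)), 0)   [R2 at 1.1.2]
3. pair(pair(pair(c, 0), f(pair(pair(0, c), pair(pair(0, c), pair(0, c))), 0)), 0)  →  pair(pair(pair(c, 0), pair(0, c)), 0)   [R5 at 1.2]

pair(pair(pair(c, 0), pair(0, c)), 0)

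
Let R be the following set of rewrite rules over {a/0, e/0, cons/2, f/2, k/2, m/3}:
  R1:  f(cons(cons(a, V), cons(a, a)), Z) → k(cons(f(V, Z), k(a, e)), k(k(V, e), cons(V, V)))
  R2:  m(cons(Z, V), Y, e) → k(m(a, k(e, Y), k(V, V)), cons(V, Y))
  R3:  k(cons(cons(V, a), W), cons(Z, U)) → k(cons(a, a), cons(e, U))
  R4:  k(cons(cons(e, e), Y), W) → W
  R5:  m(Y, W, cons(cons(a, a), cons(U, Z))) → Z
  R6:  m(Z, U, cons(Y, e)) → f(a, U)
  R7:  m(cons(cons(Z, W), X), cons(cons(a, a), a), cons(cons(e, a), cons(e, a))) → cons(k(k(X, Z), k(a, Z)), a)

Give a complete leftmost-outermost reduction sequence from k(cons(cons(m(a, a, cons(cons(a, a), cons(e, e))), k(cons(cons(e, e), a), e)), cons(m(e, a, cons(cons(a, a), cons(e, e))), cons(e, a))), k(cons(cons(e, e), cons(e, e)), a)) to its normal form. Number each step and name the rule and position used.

1. k(cons(cons(m(a, a, cons(cons(a, a), cons(e, e))), k(cons(cons(e, e), a), e)), cons(m(e, a, cons(cons(a, a), cons(e, e))), cons(e, a))), k(cons(cons(e, e), cons(e, e)), a))  →  k(cons(cons(e, k(cons(cons(e, e), a), e)), cons(m(e, a, cons(cons(a, a), cons(e, e))), cons(e, a))), k(cons(cons(e, e), cons(e, e)), a))   [R5 at 1.1.1]
2. k(cons(cons(e, k(cons(cons(e, e), a), e)), cons(m(e, a, cons(cons(a, a), cons(e, e))), cons(e, a))), k(cons(cons(e, e), cons(e, e)), a))  →  k(cons(cons(e, e), cons(m(e, a, cons(cons(a, a), cons(e, e))), cons(e, a))), k(cons(cons(e, e), cons(e, e)), a))   [R4 at 1.1.2]
3. k(cons(cons(e, e), cons(m(e, a, cons(cons(a, a), cons(e, e))), cons(e, a))), k(cons(cons(e, e), cons(e, e)), a))  →  k(cons(cons(e, e), cons(e, e)), a)   [R4 at ε]
4. k(cons(cons(e, e), cons(e, e)), a)  →  a   [R4 at ε]

a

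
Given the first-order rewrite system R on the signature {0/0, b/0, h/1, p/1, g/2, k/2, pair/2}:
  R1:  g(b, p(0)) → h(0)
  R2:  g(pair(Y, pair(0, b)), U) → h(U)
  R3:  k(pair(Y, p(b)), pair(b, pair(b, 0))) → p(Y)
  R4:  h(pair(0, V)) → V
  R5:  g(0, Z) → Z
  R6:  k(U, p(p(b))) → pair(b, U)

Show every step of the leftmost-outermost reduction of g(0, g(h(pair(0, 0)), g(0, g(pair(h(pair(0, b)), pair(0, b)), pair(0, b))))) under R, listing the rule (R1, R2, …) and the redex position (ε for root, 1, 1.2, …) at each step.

1. g(0, g(h(pair(0, 0)), g(0, g(pair(h(pair(0, b)), pair(0, b)), pair(0, b)))))  →  g(h(pair(0, 0)), g(0, g(pair(h(pair(0, b)), pair(0, b)), pair(0, b))))   [R5 at ε]
2. g(h(pair(0, 0)), g(0, g(pair(h(pair(0, b)), pair(0, b)), pair(0, b))))  →  g(0, g(0, g(pair(h(pair(0, b)), pair(0, b)), pair(0, b))))   [R4 at 1]
3. g(0, g(0, g(pair(h(pair(0, b)), pair(0, b)), pair(0, b))))  →  g(0, g(pair(h(pair(0, b)), pair(0, b)), pair(0, b)))   [R5 at ε]
4. g(0, g(pair(h(pair(0, b)), pair(0, b)), pair(0, b)))  →  g(pair(h(pair(0, b)), pair(0, b)), pair(0, b))   [R5 at ε]
5. g(pair(h(pair(0, b)), pair(0, b)), pair(0, b))  →  h(pair(0, b))   [R2 at ε]
6. h(pair(0, b))  →  b   [R4 at ε]

b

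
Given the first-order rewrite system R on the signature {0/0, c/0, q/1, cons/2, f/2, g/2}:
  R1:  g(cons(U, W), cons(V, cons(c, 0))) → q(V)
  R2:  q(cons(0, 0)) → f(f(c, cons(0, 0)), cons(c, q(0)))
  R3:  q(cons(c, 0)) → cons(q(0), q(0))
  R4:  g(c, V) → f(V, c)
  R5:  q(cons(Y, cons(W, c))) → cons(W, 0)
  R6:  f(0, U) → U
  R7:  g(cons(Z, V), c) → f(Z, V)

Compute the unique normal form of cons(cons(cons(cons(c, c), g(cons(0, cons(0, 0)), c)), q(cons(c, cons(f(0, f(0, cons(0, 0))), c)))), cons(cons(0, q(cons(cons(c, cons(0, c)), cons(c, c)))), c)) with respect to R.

cons(cons(cons(cons(c, c), cons(0, 0)), cons(cons(0, 0), 0)), cons(cons(0, cons(c, 0)), c))

1. cons(cons(cons(cons(c, c), g(cons(0, cons(0, 0)), c)), q(cons(c, cons(f(0, f(0, cons(0, 0))), c)))), cons(cons(0, q(cons(cons(c, cons(0, c)), cons(c, c)))), c))  →  cons(cons(cons(cons(c, c), f(0, cons(0, 0))), q(cons(c, cons(f(0, f(0, cons(0, 0))), c)))), cons(cons(0, q(cons(cons(c, cons(0, c)), cons(c, c)))), c))   [R7 at 1.1.2]
2. cons(cons(cons(cons(c, c), f(0, cons(0, 0))), q(cons(c, cons(f(0, f(0, cons(0, 0))), c)))), cons(cons(0, q(cons(cons(c, cons(0, c)), cons(c, c)))), c))  →  cons(cons(cons(cons(c, c), cons(0, 0)), q(cons(c, cons(f(0, f(0, cons(0, 0))), c)))), cons(cons(0, q(cons(cons(c, cons(0, c)), cons(c, c)))), c))   [R6 at 1.1.2]
3. cons(cons(cons(cons(c, c), cons(0, 0)), q(cons(c, cons(f(0, f(0, cons(0, 0))), c)))), cons(cons(0, q(cons(cons(c, cons(0, c)), cons(c, c)))), c))  →  cons(cons(cons(cons(c, c), cons(0, 0)), cons(f(0, f(0, cons(0, 0))), 0)), cons(cons(0, q(cons(cons(c, cons(0, c)), cons(c, c)))), c))   [R5 at 1.2]
4. cons(cons(cons(cons(c, c), cons(0, 0)), cons(f(0, f(0, cons(0, 0))), 0)), cons(cons(0, q(cons(cons(c, cons(0, c)), cons(c, c)))), c))  →  cons(cons(cons(cons(c, c), cons(0, 0)), cons(f(0, cons(0, 0)), 0)), cons(cons(0, q(cons(cons(c, cons(0, c)), cons(c, c)))), c))   [R6 at 1.2.1]
5. cons(cons(cons(cons(c, c), cons(0, 0)), cons(f(0, cons(0, 0)), 0)), cons(cons(0, q(cons(cons(c, cons(0, c)), cons(c, c)))), c))  →  cons(cons(cons(cons(c, c), cons(0, 0)), cons(cons(0, 0), 0)), cons(cons(0, q(cons(cons(c, cons(0, c)), cons(c, c)))), c))   [R6 at 1.2.1]
6. cons(cons(cons(cons(c, c), cons(0, 0)), cons(cons(0, 0), 0)), cons(cons(0, q(cons(cons(c, cons(0, c)), cons(c, c)))), c))  →  cons(cons(cons(cons(c, c), cons(0, 0)), cons(cons(0, 0), 0)), cons(cons(0, cons(c, 0)), c))   [R5 at 2.1.2]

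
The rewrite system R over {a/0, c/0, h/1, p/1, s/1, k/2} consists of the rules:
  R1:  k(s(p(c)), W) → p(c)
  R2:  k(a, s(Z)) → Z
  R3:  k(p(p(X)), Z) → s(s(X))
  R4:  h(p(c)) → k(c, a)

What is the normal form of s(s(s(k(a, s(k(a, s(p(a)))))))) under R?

1. s(s(s(k(a, s(k(a, s(p(a))))))))  →  s(s(s(k(a, s(p(a))))))   [R2 at 1.1.1]
2. s(s(s(k(a, s(p(a))))))  →  s(s(s(p(a))))   [R2 at 1.1.1]

s(s(s(p(a))))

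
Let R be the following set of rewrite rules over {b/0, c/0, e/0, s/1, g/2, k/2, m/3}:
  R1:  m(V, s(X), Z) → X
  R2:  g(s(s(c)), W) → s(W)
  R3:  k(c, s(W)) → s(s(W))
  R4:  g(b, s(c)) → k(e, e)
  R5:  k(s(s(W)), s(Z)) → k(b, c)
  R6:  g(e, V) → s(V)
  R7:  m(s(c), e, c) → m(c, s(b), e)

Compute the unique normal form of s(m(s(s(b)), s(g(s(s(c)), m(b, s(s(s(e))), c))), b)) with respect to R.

s(s(s(s(e))))

1. s(m(s(s(b)), s(g(s(s(c)), m(b, s(s(s(e))), c))), b))  →  s(g(s(s(c)), m(b, s(s(s(e))), c)))   [R1 at 1]
2. s(g(s(s(c)), m(b, s(s(s(e))), c)))  →  s(s(m(b, s(s(s(e))), c)))   [R2 at 1]
3. s(s(m(b, s(s(s(e))), c)))  →  s(s(s(s(e))))   [R1 at 1.1]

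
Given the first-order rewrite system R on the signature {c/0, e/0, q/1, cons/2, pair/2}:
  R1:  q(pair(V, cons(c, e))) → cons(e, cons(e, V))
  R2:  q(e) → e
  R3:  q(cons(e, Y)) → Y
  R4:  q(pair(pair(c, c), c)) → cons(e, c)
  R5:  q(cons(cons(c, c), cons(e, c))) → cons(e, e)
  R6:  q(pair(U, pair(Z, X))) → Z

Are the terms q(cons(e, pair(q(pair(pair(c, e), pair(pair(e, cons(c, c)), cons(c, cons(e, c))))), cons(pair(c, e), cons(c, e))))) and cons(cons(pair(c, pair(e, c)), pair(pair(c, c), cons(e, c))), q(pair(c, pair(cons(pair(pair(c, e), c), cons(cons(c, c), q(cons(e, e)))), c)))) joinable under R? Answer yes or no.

no — NF(t₁) = pair(pair(e, cons(c, c)), cons(pair(c, e), cons(c, e))), NF(t₂) = cons(cons(pair(c, pair(e, c)), pair(pair(c, c), cons(e, c))), cons(pair(pair(c, e), c), cons(cons(c, c), e)))

Reduce t₁ = q(cons(e, pair(q(pair(pair(c, e), pair(pair(e, cons(c, c)), cons(c, cons(e, c))))), cons(pair(c, e), cons(c, e))))):
1. q(cons(e, pair(q(pair(pair(c, e), pair(pair(e, cons(c, c)), cons(c, cons(e, c))))), cons(pair(c, e), cons(c, e)))))  →  pair(q(pair(pair(c, e), pair(pair(e, cons(c, c)), cons(c, cons(e, c))))), cons(pair(c, e), cons(c, e)))   [R3 at ε]
2. pair(q(pair(pair(c, e), pair(pair(e, cons(c, c)), cons(c, cons(e, c))))), cons(pair(c, e), cons(c, e)))  →  pair(pair(e, cons(c, c)), cons(pair(c, e), cons(c, e)))   [R6 at 1]

Reduce t₂ = cons(cons(pair(c, pair(e, c)), pair(pair(c, c), cons(e, c))), q(pair(c, pair(cons(pair(pair(c, e), c), cons(cons(c, c), q(cons(e, e)))), c)))):
1. cons(cons(pair(c, pair(e, c)), pair(pair(c, c), cons(e, c))), q(pair(c, pair(cons(pair(pair(c, e), c), cons(cons(c, c), q(cons(e, e)))), c))))  →  cons(cons(pair(c, pair(e, c)), pair(pair(c, c), cons(e, c))), cons(pair(pair(c, e), c), cons(cons(c, c), q(cons(e, e)))))   [R6 at 2]
2. cons(cons(pair(c, pair(e, c)), pair(pair(c, c), cons(e, c))), cons(pair(pair(c, e), c), cons(cons(c, c), q(cons(e, e)))))  →  cons(cons(pair(c, pair(e, c)), pair(pair(c, c), cons(e, c))), cons(pair(pair(c, e), c), cons(cons(c, c), e)))   [R3 at 2.2.2]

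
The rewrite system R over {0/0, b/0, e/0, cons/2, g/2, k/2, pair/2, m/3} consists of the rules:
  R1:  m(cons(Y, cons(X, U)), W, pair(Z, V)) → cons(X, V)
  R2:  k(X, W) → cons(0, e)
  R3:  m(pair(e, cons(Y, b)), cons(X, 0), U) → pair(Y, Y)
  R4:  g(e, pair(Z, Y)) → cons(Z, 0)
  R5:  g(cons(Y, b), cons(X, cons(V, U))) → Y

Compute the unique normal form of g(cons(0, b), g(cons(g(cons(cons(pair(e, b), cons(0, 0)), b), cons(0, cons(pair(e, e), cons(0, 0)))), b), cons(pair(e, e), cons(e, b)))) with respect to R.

1. g(cons(0, b), g(cons(g(cons(cons(pair(e, b), cons(0, 0)), b), cons(0, cons(pair(e, e), cons(0, 0)))), b), cons(pair(e, e), cons(e, b))))  →  g(cons(0, b), g(cons(cons(pair(e, b), cons(0, 0)), b), cons(0, cons(pair(e, e), cons(0, 0)))))   [R5 at 2]
2. g(cons(0, b), g(cons(cons(pair(e, b), cons(0, 0)), b), cons(0, cons(pair(e, e), cons(0, 0)))))  →  g(cons(0, b), cons(pair(e, b), cons(0, 0)))   [R5 at 2]
3. g(cons(0, b), cons(pair(e, b), cons(0, 0)))  →  0   [R5 at ε]

0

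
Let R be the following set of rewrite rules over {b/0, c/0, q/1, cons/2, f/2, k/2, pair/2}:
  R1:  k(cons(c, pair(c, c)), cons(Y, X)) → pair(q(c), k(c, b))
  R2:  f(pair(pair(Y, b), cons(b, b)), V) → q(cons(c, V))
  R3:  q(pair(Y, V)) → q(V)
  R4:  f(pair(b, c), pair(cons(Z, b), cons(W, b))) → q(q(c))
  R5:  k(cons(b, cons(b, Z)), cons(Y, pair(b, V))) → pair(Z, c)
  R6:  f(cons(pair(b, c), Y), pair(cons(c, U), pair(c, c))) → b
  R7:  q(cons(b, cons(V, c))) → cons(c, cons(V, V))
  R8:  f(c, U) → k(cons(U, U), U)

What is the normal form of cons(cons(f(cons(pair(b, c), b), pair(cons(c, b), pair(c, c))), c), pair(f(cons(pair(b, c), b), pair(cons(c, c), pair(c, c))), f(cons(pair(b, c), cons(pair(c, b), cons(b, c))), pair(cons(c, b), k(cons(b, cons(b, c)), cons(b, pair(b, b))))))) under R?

1. cons(cons(f(cons(pair(b, c), b), pair(cons(c, b), pair(c, c))), c), pair(f(cons(pair(b, c), b), pair(cons(c, c), pair(c, c))), f(cons(pair(b, c), cons(pair(c, b), cons(b, c))), pair(cons(c, b), k(cons(b, cons(b, c)), cons(b, pair(b, b)))))))  →  cons(cons(b, c), pair(f(cons(pair(b, c), b), pair(cons(c, c), pair(c, c))), f(cons(pair(b, c), cons(pair(c, b), cons(b, c))), pair(cons(c, b), k(cons(b, cons(b, c)), cons(b, pair(b, b)))))))   [R6 at 1.1]
2. cons(cons(b, c), pair(f(cons(pair(b, c), b), pair(cons(c, c), pair(c, c))), f(cons(pair(b, c), cons(pair(c, b), cons(b, c))), pair(cons(c, b), k(cons(b, cons(b, c)), cons(b, pair(b, b)))))))  →  cons(cons(b, c), pair(b, f(cons(pair(b, c), cons(pair(c, b), cons(b, c))), pair(cons(c, b), k(cons(b, cons(b, c)), cons(b, pair(b, b)))))))   [R6 at 2.1]
3. cons(cons(b, c), pair(b, f(cons(pair(b, c), cons(pair(c, b), cons(b, c))), pair(cons(c, b), k(cons(b, cons(b, c)), cons(b, pair(b, b)))))))  →  cons(cons(b, c), pair(b, f(cons(pair(b, c), cons(pair(c, b), cons(b, c))), pair(cons(c, b), pair(c, c)))))   [R5 at 2.2.2.2]
4. cons(cons(b, c), pair(b, f(cons(pair(b, c), cons(pair(c, b), cons(b, c))), pair(cons(c, b), pair(c, c)))))  →  cons(cons(b, c), pair(b, b))   [R6 at 2.2]

cons(cons(b, c), pair(b, b))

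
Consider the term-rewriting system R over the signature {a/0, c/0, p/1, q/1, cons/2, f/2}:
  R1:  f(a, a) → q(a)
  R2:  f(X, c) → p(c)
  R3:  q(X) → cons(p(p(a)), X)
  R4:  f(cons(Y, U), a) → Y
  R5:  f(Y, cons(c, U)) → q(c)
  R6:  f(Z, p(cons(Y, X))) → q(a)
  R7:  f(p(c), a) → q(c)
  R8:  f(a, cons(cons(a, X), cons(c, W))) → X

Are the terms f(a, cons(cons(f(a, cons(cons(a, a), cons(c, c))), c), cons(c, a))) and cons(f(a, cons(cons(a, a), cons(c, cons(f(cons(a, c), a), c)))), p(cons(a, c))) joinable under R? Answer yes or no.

no — NF(t₁) = c, NF(t₂) = cons(a, p(cons(a, c)))

Reduce t₁ = f(a, cons(cons(f(a, cons(cons(a, a), cons(c, c))), c), cons(c, a))):
1. f(a, cons(cons(f(a, cons(cons(a, a), cons(c, c))), c), cons(c, a)))  →  f(a, cons(cons(a, c), cons(c, a)))   [R8 at 2.1.1]
2. f(a, cons(cons(a, c), cons(c, a)))  →  c   [R8 at ε]

Reduce t₂ = cons(f(a, cons(cons(a, a), cons(c, cons(f(cons(a, c), a), c)))), p(cons(a, c))):
1. cons(f(a, cons(cons(a, a), cons(c, cons(f(cons(a, c), a), c)))), p(cons(a, c)))  →  cons(a, p(cons(a, c)))   [R8 at 1]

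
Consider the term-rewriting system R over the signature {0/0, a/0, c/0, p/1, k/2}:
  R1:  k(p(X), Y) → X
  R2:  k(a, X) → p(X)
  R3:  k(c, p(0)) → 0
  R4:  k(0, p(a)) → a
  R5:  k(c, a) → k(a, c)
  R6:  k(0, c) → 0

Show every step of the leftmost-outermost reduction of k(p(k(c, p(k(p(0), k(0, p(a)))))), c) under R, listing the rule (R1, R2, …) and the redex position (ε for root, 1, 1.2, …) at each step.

1. k(p(k(c, p(k(p(0), k(0, p(a)))))), c)  →  k(c, p(k(p(0), k(0, p(a)))))   [R1 at ε]
2. k(c, p(k(p(0), k(0, p(a)))))  →  k(c, p(0))   [R1 at 2.1]
3. k(c, p(0))  →  0   [R3 at ε]

0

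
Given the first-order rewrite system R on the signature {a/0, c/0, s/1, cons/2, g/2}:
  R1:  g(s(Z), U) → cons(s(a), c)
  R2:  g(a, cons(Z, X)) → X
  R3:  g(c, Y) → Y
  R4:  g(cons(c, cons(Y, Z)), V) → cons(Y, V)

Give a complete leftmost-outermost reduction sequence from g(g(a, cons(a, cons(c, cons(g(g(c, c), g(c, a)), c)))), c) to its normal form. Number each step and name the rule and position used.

1. g(g(a, cons(a, cons(c, cons(g(g(c, c), g(c, a)), c)))), c)  →  g(cons(c, cons(g(g(c, c), g(c, a)), c)), c)   [R2 at 1]
2. g(cons(c, cons(g(g(c, c), g(c, a)), c)), c)  →  cons(g(g(c, c), g(c, a)), c)   [R4 at ε]
3. cons(g(g(c, c), g(c, a)), c)  →  cons(g(c, g(c, a)), c)   [R3 at 1.1]
4. cons(g(c, g(c, a)), c)  →  cons(g(c, a), c)   [R3 at 1]
5. cons(g(c, a), c)  →  cons(a, c)   [R3 at 1]

cons(a, c)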